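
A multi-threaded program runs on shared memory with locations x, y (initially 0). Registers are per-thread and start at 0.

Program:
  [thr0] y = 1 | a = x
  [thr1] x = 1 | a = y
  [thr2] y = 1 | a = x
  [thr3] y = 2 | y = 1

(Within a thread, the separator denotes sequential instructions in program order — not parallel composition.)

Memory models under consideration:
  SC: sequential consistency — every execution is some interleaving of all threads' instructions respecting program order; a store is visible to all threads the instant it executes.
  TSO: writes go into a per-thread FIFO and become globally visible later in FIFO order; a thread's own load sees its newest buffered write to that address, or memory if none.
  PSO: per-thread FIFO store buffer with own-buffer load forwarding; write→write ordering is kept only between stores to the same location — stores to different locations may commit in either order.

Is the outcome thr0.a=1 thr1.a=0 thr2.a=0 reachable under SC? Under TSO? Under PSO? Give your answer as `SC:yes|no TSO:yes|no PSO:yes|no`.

outcome vector order: (thr0.a,thr1.a,thr2.a)
SC (9): 0/1/0 0/1/1 0/2/0 0/2/1 1/0/1 1/1/0 1/1/1 1/2/0 1/2/1
TSO (12): 0/0/0 0/0/1 0/1/0 0/1/1 0/2/0 0/2/1 1/0/0 1/0/1 1/1/0 1/1/1 1/2/0 1/2/1
PSO (12): 0/0/0 0/0/1 0/1/0 0/1/1 0/2/0 0/2/1 1/0/0 1/0/1 1/1/0 1/1/1 1/2/0 1/2/1
target 1/0/0 ∈ {TSO,PSO}

SC:no TSO:yes PSO:yes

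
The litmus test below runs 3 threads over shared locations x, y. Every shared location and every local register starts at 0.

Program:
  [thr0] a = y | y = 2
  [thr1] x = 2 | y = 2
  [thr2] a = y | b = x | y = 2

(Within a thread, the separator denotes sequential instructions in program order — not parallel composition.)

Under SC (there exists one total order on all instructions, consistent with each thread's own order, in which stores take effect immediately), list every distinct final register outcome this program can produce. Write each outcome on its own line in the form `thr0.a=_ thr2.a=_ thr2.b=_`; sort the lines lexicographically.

outcome vector order: (thr0.a,thr2.a,thr2.b)
|SC outcomes| = 7

thr0.a=0 thr2.a=0 thr2.b=0
thr0.a=0 thr2.a=0 thr2.b=2
thr0.a=0 thr2.a=2 thr2.b=0
thr0.a=0 thr2.a=2 thr2.b=2
thr0.a=2 thr2.a=0 thr2.b=0
thr0.a=2 thr2.a=0 thr2.b=2
thr0.a=2 thr2.a=2 thr2.b=2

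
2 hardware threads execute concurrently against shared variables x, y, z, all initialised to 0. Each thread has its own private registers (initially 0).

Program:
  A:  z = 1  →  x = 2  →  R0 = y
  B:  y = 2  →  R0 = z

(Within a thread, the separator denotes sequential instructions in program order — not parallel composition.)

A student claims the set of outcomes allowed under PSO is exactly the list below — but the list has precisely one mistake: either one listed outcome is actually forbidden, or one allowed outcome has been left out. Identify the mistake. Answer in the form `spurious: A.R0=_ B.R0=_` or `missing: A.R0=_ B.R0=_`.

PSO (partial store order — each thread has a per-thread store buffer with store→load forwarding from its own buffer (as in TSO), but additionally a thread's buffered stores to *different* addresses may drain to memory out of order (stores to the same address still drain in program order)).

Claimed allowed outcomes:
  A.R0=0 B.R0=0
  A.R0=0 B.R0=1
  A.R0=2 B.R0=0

missing: A.R0=2 B.R0=1

outcome vector order: (A.R0,B.R0)
[PSO] allowed = {(0,0); (0,1); (2,0); (2,1)}
PSO∖claimed = {(2,1)}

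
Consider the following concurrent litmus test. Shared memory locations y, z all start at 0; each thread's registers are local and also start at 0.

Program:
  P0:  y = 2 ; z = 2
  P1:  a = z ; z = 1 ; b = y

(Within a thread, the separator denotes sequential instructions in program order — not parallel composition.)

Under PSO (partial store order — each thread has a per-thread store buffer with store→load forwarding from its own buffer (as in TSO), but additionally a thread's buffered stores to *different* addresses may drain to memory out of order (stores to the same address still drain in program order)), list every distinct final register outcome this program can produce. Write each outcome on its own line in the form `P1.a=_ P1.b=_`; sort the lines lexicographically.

P1.a=0 P1.b=0
P1.a=0 P1.b=2
P1.a=2 P1.b=0
P1.a=2 P1.b=2

outcome vector order: (P1.a,P1.b)
|PSO outcomes| = 4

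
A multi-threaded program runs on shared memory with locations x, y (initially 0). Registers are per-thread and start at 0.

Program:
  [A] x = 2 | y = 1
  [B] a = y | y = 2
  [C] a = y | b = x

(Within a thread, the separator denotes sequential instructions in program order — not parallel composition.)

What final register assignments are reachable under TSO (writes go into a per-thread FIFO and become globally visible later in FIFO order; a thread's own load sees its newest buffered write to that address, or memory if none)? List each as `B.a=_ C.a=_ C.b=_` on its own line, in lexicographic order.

outcome vector order: (B.a,C.a,C.b)
|TSO outcomes| = 9

B.a=0 C.a=0 C.b=0
B.a=0 C.a=0 C.b=2
B.a=0 C.a=1 C.b=2
B.a=0 C.a=2 C.b=0
B.a=0 C.a=2 C.b=2
B.a=1 C.a=0 C.b=0
B.a=1 C.a=0 C.b=2
B.a=1 C.a=1 C.b=2
B.a=1 C.a=2 C.b=2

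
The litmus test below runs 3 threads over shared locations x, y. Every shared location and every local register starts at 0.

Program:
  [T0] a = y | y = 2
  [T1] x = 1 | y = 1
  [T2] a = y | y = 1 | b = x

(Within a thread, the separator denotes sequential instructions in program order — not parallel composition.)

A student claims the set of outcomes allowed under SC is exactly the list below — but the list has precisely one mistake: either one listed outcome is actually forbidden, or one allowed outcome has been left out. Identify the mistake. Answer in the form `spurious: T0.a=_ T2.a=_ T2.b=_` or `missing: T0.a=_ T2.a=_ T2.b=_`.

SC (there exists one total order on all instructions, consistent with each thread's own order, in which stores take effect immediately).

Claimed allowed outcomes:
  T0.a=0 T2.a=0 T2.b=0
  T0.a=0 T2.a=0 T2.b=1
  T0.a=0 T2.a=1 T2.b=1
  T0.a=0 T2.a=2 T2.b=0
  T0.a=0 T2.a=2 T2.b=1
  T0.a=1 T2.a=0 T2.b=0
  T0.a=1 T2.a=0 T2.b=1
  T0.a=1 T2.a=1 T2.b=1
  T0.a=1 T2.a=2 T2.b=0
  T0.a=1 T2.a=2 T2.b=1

spurious: T0.a=1 T2.a=2 T2.b=0

outcome vector order: (T0.a,T2.a,T2.b)
SC (9): <0 0 0>; <0 0 1>; <0 1 1>; <0 2 0>; <0 2 1>; <1 0 0>; <1 0 1>; <1 1 1>; <1 2 1>
claimed∖SC = {<1 2 0>}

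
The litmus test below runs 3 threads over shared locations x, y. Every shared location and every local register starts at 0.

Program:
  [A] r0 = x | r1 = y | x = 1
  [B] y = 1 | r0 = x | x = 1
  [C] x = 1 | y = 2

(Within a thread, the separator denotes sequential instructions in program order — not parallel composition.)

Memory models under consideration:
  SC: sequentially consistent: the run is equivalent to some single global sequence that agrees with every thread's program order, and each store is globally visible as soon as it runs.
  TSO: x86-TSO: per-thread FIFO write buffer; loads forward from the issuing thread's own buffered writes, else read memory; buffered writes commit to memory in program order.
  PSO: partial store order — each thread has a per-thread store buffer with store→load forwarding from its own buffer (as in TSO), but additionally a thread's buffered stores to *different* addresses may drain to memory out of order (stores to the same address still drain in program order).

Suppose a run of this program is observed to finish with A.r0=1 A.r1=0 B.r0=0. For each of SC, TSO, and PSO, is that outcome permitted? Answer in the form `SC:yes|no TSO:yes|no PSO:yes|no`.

SC:no TSO:yes PSO:yes

outcome vector order: (A.r0,A.r1,B.r0)
SC (11): <0 0 0>, <0 0 1>, <0 1 0>, <0 1 1>, <0 2 0>, <0 2 1>, <1 0 1>, <1 1 0>, <1 1 1>, <1 2 0>, <1 2 1>
TSO (12): <0 0 0>, <0 0 1>, <0 1 0>, <0 1 1>, <0 2 0>, <0 2 1>, <1 0 0>, <1 0 1>, <1 1 0>, <1 1 1>, <1 2 0>, <1 2 1>
PSO (12): <0 0 0>, <0 0 1>, <0 1 0>, <0 1 1>, <0 2 0>, <0 2 1>, <1 0 0>, <1 0 1>, <1 1 0>, <1 1 1>, <1 2 0>, <1 2 1>
target <1 0 0> ∈ {TSO,PSO}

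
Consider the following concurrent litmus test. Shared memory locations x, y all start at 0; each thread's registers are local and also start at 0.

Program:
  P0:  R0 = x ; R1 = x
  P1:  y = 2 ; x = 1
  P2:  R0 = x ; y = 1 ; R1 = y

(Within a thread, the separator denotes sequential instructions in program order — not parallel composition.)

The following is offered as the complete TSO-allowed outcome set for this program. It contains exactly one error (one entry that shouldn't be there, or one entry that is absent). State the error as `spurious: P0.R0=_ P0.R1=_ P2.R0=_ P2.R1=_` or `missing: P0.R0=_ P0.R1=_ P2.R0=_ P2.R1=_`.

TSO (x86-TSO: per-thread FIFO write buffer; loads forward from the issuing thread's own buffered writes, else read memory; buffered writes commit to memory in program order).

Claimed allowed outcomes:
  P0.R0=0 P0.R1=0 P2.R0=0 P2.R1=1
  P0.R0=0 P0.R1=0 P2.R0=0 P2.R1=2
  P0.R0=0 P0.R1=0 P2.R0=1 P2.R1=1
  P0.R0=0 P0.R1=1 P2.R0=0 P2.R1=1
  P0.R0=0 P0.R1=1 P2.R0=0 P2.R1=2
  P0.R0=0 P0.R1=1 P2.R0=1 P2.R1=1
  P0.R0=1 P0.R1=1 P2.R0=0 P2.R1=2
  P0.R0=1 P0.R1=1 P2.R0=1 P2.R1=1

missing: P0.R0=1 P0.R1=1 P2.R0=0 P2.R1=1

outcome vector order: (P0.R0,P0.R1,P2.R0,P2.R1)
[TSO] allowed = {(0,0,0,1), (0,0,0,2), (0,0,1,1), (0,1,0,1), (0,1,0,2), (0,1,1,1), (1,1,0,1), (1,1,0,2), (1,1,1,1)}
TSO∖claimed = {(1,1,0,1)}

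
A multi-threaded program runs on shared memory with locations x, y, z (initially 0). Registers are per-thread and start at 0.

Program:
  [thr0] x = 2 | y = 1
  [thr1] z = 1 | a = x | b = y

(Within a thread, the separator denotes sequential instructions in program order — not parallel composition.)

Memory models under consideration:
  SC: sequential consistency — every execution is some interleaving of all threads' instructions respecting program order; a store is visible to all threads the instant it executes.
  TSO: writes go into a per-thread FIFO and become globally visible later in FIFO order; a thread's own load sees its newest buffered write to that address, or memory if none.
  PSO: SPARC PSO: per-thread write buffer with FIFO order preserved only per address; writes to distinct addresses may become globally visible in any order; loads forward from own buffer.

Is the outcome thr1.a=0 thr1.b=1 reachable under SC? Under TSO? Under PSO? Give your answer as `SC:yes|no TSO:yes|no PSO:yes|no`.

outcome vector order: (thr1.a,thr1.b)
[SC] allowed = {<0 0>, <0 1>, <2 0>, <2 1>}
[TSO] allowed = {<0 0>, <0 1>, <2 0>, <2 1>}
[PSO] allowed = {<0 0>, <0 1>, <2 0>, <2 1>}
target <0 1> ∈ {SC,TSO,PSO}

SC:yes TSO:yes PSO:yes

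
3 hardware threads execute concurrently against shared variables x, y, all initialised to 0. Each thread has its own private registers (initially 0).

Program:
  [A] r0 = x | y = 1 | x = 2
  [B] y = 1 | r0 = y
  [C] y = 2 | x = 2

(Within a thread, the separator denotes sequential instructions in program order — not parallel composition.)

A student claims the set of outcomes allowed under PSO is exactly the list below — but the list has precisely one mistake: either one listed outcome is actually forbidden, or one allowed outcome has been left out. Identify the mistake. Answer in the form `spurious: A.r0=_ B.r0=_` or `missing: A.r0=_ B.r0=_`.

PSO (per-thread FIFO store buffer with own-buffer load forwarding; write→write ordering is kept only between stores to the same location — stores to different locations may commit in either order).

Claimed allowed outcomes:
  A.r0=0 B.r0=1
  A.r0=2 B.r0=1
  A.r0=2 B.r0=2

outcome vector order: (A.r0,B.r0)
PSO: 4 outcomes — {<0 1> <0 2> <2 1> <2 2>}
PSO∖claimed = {<0 2>}

missing: A.r0=0 B.r0=2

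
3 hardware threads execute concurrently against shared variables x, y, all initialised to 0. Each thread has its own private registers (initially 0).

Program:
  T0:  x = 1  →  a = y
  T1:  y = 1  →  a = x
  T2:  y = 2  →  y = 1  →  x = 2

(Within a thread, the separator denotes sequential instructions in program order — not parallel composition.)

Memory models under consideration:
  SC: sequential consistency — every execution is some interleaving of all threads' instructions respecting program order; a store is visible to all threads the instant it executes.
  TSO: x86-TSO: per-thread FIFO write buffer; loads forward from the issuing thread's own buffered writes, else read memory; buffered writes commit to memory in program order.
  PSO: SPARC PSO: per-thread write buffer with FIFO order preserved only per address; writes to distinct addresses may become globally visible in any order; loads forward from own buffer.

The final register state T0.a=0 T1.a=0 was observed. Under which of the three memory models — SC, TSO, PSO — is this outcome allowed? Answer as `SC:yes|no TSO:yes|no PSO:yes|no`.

outcome vector order: (T0.a,T1.a)
[SC] allowed = {01 02 10 11 12 20 21 22}
[TSO] allowed = {00 01 02 10 11 12 20 21 22}
[PSO] allowed = {00 01 02 10 11 12 20 21 22}
target 00 ∈ {TSO,PSO}

SC:no TSO:yes PSO:yes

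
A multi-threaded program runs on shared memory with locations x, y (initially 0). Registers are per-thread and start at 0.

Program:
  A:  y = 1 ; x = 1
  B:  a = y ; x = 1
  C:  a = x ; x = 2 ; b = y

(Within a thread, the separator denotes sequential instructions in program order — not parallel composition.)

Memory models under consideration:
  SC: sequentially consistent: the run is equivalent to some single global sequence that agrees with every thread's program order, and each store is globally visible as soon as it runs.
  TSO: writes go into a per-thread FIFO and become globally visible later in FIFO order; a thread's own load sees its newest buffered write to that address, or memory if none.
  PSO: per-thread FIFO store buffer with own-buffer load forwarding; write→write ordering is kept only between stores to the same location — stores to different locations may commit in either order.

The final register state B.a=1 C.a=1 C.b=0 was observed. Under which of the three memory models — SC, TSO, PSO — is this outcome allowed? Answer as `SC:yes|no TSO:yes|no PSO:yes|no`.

SC:no TSO:no PSO:yes

outcome vector order: (B.a,C.a,C.b)
[SC] allowed = {<0 0 0>, <0 0 1>, <0 1 0>, <0 1 1>, <1 0 0>, <1 0 1>, <1 1 1>}
[TSO] allowed = {<0 0 0>, <0 0 1>, <0 1 0>, <0 1 1>, <1 0 0>, <1 0 1>, <1 1 1>}
[PSO] allowed = {<0 0 0>, <0 0 1>, <0 1 0>, <0 1 1>, <1 0 0>, <1 0 1>, <1 1 0>, <1 1 1>}
target <1 1 0> ∈ {PSO}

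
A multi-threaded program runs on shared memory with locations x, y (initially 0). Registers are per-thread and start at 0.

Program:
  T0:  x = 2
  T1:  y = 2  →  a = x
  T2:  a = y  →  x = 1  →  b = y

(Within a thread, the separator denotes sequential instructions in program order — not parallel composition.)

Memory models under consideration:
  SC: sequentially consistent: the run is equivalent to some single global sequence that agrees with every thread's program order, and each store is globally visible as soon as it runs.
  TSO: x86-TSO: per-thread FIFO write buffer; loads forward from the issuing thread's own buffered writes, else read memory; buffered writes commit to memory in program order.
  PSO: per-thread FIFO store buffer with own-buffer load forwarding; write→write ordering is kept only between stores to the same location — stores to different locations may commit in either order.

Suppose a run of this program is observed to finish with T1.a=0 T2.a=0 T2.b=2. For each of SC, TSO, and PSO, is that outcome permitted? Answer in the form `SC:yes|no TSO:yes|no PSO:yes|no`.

outcome vector order: (T1.a,T2.a,T2.b)
SC (8): (0,0,2), (0,2,2), (1,0,0), (1,0,2), (1,2,2), (2,0,0), (2,0,2), (2,2,2)
TSO (9): (0,0,0), (0,0,2), (0,2,2), (1,0,0), (1,0,2), (1,2,2), (2,0,0), (2,0,2), (2,2,2)
PSO (9): (0,0,0), (0,0,2), (0,2,2), (1,0,0), (1,0,2), (1,2,2), (2,0,0), (2,0,2), (2,2,2)
target (0,0,2) ∈ {SC,TSO,PSO}

SC:yes TSO:yes PSO:yes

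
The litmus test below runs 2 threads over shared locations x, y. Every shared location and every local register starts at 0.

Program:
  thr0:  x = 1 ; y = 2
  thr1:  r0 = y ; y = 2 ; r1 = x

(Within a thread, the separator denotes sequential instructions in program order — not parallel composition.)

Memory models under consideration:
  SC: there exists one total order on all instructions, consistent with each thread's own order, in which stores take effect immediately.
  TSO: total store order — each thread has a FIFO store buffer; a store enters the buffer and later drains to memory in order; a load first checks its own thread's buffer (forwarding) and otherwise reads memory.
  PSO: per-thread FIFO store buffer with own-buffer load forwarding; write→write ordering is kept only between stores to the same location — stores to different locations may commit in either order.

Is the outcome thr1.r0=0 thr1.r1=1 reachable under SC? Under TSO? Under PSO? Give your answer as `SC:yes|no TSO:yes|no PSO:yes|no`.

outcome vector order: (thr1.r0,thr1.r1)
under SC → <0 0>, <0 1>, <2 1>
under TSO → <0 0>, <0 1>, <2 1>
under PSO → <0 0>, <0 1>, <2 0>, <2 1>
target <0 1> ∈ {SC,TSO,PSO}

SC:yes TSO:yes PSO:yes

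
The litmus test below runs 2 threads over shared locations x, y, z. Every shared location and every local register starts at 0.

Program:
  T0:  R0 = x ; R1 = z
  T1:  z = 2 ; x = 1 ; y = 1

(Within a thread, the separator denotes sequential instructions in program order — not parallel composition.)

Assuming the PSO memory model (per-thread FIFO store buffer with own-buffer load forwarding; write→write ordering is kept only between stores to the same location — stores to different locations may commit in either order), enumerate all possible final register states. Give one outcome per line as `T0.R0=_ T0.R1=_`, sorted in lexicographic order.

T0.R0=0 T0.R1=0
T0.R0=0 T0.R1=2
T0.R0=1 T0.R1=0
T0.R0=1 T0.R1=2

outcome vector order: (T0.R0,T0.R1)
|PSO outcomes| = 4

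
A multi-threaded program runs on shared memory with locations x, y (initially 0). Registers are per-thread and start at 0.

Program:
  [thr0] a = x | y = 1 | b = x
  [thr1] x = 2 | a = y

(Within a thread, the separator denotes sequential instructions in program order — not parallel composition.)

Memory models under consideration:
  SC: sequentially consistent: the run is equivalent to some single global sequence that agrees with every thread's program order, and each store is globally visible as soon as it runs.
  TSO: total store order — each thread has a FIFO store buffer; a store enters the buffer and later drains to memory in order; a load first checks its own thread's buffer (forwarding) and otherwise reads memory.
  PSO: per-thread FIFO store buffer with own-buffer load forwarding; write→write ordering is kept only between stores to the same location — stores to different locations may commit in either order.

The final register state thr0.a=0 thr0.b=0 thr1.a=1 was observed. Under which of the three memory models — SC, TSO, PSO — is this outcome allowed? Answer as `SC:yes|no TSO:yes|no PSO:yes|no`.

outcome vector order: (thr0.a,thr0.b,thr1.a)
[SC] allowed = {001; 020; 021; 220; 221}
[TSO] allowed = {000; 001; 020; 021; 220; 221}
[PSO] allowed = {000; 001; 020; 021; 220; 221}
target 001 ∈ {SC,TSO,PSO}

SC:yes TSO:yes PSO:yes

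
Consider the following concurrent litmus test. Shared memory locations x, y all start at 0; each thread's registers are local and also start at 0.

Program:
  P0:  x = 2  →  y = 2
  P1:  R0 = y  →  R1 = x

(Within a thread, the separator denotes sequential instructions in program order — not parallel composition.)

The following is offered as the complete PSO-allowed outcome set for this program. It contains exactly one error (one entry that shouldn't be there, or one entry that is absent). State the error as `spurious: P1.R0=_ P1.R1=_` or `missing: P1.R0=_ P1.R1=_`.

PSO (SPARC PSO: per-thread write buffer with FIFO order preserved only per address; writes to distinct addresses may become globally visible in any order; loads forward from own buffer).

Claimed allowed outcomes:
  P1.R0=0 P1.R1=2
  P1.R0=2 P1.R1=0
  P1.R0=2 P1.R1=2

outcome vector order: (P1.R0,P1.R1)
PSO: 4 outcomes — {0/0 0/2 2/0 2/2}
PSO∖claimed = {0/0}

missing: P1.R0=0 P1.R1=0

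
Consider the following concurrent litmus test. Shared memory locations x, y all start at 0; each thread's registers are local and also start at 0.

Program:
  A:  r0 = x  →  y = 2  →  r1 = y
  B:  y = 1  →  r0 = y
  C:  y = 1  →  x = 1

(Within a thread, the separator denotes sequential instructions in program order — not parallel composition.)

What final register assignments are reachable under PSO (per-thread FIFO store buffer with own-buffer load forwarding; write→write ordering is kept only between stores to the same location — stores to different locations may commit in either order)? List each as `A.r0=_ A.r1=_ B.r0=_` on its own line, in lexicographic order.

A.r0=0 A.r1=1 B.r0=1
A.r0=0 A.r1=1 B.r0=2
A.r0=0 A.r1=2 B.r0=1
A.r0=0 A.r1=2 B.r0=2
A.r0=1 A.r1=1 B.r0=1
A.r0=1 A.r1=1 B.r0=2
A.r0=1 A.r1=2 B.r0=1
A.r0=1 A.r1=2 B.r0=2

outcome vector order: (A.r0,A.r1,B.r0)
|PSO outcomes| = 8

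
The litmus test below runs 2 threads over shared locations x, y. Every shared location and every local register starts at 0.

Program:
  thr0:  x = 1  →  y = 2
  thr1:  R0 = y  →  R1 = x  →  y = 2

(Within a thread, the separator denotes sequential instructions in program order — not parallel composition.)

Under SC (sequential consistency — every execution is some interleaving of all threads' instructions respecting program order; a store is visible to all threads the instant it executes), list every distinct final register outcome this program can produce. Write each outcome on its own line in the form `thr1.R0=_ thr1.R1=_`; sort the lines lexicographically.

thr1.R0=0 thr1.R1=0
thr1.R0=0 thr1.R1=1
thr1.R0=2 thr1.R1=1

outcome vector order: (thr1.R0,thr1.R1)
|SC outcomes| = 3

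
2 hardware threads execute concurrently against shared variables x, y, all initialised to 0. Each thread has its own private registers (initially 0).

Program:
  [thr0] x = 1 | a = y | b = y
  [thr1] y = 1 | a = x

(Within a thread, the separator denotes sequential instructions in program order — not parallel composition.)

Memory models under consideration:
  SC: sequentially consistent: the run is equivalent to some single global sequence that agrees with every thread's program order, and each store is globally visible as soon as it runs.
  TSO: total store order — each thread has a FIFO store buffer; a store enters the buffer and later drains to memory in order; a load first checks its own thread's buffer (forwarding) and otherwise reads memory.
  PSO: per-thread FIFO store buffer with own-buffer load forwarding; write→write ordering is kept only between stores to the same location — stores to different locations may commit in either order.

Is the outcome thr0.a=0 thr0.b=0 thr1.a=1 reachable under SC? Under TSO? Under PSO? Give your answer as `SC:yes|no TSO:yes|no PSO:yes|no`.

SC:yes TSO:yes PSO:yes

outcome vector order: (thr0.a,thr0.b,thr1.a)
under SC → 0/0/1; 0/1/1; 1/1/0; 1/1/1
under TSO → 0/0/0; 0/0/1; 0/1/0; 0/1/1; 1/1/0; 1/1/1
under PSO → 0/0/0; 0/0/1; 0/1/0; 0/1/1; 1/1/0; 1/1/1
target 0/0/1 ∈ {SC,TSO,PSO}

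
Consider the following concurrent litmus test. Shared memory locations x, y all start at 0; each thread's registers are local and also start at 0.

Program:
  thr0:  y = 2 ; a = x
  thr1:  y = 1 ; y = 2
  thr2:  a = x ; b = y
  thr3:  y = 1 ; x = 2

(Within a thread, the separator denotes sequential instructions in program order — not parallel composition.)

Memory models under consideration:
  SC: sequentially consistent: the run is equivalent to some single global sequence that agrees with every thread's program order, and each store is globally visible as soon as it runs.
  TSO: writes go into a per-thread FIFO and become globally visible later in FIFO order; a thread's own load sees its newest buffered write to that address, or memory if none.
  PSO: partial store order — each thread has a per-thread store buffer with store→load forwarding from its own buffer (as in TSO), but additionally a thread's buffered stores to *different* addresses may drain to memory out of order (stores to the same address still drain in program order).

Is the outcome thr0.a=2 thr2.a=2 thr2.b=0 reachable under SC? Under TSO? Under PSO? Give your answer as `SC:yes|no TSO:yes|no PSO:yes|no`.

outcome vector order: (thr0.a,thr2.a,thr2.b)
under SC → 0/0/0, 0/0/1, 0/0/2, 0/2/1, 0/2/2, 2/0/0, 2/0/1, 2/0/2, 2/2/1, 2/2/2
under TSO → 0/0/0, 0/0/1, 0/0/2, 0/2/1, 0/2/2, 2/0/0, 2/0/1, 2/0/2, 2/2/1, 2/2/2
under PSO → 0/0/0, 0/0/1, 0/0/2, 0/2/0, 0/2/1, 0/2/2, 2/0/0, 2/0/1, 2/0/2, 2/2/0, 2/2/1, 2/2/2
target 2/2/0 ∈ {PSO}

SC:no TSO:no PSO:yes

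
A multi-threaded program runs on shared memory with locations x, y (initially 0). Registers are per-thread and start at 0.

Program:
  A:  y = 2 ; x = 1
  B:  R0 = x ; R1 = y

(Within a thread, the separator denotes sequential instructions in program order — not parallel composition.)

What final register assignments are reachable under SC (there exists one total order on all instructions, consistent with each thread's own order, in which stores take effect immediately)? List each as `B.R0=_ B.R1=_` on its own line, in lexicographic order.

B.R0=0 B.R1=0
B.R0=0 B.R1=2
B.R0=1 B.R1=2

outcome vector order: (B.R0,B.R1)
|SC outcomes| = 3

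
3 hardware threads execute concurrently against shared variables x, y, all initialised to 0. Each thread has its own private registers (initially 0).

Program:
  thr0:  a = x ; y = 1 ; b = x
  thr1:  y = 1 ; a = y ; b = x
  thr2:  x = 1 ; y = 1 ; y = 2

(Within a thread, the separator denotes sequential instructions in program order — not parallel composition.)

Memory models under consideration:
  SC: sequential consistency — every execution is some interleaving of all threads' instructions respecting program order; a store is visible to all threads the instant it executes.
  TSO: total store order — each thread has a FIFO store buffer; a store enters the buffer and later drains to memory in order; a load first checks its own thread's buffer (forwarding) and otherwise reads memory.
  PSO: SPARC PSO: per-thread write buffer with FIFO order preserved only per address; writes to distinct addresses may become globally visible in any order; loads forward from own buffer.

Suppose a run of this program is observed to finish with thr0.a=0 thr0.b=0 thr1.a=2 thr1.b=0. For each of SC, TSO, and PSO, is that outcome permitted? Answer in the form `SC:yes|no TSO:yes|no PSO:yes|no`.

outcome vector order: (thr0.a,thr0.b,thr1.a,thr1.b)
SC: 9 outcomes — {(0,0,1,0); (0,0,1,1); (0,0,2,1); (0,1,1,0); (0,1,1,1); (0,1,2,1); (1,1,1,0); (1,1,1,1); (1,1,2,1)}
TSO: 9 outcomes — {(0,0,1,0); (0,0,1,1); (0,0,2,1); (0,1,1,0); (0,1,1,1); (0,1,2,1); (1,1,1,0); (1,1,1,1); (1,1,2,1)}
PSO: 12 outcomes — {(0,0,1,0); (0,0,1,1); (0,0,2,0); (0,0,2,1); (0,1,1,0); (0,1,1,1); (0,1,2,0); (0,1,2,1); (1,1,1,0); (1,1,1,1); (1,1,2,0); (1,1,2,1)}
target (0,0,2,0) ∈ {PSO}

SC:no TSO:no PSO:yes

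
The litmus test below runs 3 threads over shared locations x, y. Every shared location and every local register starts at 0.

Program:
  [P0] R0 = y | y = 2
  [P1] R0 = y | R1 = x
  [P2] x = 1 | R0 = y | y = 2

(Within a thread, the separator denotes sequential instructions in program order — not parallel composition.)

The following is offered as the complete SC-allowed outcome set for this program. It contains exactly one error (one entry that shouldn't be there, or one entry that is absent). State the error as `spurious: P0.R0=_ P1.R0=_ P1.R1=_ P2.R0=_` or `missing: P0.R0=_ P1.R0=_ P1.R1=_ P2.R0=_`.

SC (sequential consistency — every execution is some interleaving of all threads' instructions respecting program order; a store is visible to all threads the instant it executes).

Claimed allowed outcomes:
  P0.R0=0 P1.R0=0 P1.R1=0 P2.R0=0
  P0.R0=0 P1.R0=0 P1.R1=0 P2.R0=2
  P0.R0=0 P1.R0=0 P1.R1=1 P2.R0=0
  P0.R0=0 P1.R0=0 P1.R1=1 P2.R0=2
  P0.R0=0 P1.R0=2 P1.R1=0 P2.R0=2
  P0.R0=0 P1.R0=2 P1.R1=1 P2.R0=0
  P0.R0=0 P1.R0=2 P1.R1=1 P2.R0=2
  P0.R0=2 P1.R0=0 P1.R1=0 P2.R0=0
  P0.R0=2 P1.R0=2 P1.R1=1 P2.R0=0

missing: P0.R0=2 P1.R0=0 P1.R1=1 P2.R0=0

outcome vector order: (P0.R0,P1.R0,P1.R1,P2.R0)
[SC] allowed = {<0 0 0 0>; <0 0 0 2>; <0 0 1 0>; <0 0 1 2>; <0 2 0 2>; <0 2 1 0>; <0 2 1 2>; <2 0 0 0>; <2 0 1 0>; <2 2 1 0>}
SC∖claimed = {<2 0 1 0>}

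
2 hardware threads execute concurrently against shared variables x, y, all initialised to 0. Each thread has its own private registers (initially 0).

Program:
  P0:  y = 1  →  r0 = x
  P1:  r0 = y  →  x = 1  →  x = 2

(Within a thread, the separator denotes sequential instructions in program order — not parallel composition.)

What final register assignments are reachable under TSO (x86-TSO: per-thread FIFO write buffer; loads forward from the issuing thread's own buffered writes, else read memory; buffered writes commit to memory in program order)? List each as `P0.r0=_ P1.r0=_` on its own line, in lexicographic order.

outcome vector order: (P0.r0,P1.r0)
|TSO outcomes| = 6

P0.r0=0 P1.r0=0
P0.r0=0 P1.r0=1
P0.r0=1 P1.r0=0
P0.r0=1 P1.r0=1
P0.r0=2 P1.r0=0
P0.r0=2 P1.r0=1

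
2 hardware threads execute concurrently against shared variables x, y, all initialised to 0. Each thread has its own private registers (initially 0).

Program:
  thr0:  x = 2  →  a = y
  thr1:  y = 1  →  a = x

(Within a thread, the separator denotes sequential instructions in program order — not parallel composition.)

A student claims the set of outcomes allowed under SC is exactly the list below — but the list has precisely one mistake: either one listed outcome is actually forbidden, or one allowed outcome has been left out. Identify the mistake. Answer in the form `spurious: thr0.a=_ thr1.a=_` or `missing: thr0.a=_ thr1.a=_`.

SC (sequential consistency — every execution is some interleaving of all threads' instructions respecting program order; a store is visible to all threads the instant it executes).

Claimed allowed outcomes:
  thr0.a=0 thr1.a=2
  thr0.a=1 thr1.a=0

outcome vector order: (thr0.a,thr1.a)
SC: 3 outcomes — {02, 10, 12}
SC∖claimed = {12}

missing: thr0.a=1 thr1.a=2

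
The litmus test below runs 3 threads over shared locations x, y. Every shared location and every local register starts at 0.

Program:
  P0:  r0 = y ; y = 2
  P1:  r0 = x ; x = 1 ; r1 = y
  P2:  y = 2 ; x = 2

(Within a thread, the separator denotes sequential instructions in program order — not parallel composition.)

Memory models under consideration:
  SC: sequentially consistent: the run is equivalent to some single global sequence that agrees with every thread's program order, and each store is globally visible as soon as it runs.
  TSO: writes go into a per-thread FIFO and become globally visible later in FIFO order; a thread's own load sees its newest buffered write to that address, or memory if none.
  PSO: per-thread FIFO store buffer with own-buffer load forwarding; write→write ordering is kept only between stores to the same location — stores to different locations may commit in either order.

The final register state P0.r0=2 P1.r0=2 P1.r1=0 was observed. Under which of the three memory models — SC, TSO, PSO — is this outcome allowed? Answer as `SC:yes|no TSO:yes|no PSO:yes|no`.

SC:no TSO:no PSO:yes

outcome vector order: (P0.r0,P1.r0,P1.r1)
SC (6): 000; 002; 022; 200; 202; 222
TSO (6): 000; 002; 022; 200; 202; 222
PSO (8): 000; 002; 020; 022; 200; 202; 220; 222
target 220 ∈ {PSO}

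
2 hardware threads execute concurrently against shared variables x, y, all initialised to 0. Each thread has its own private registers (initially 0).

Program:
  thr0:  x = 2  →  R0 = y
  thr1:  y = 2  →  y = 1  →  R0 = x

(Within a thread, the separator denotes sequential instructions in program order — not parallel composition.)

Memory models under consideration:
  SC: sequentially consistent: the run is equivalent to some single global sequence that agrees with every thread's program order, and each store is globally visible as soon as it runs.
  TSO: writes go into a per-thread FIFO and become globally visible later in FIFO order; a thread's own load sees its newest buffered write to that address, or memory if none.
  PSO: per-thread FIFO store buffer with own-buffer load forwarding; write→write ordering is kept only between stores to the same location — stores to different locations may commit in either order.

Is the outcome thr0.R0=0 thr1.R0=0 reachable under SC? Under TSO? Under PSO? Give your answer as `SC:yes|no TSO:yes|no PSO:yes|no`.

SC:no TSO:yes PSO:yes

outcome vector order: (thr0.R0,thr1.R0)
under SC → 0/2, 1/0, 1/2, 2/2
under TSO → 0/0, 0/2, 1/0, 1/2, 2/0, 2/2
under PSO → 0/0, 0/2, 1/0, 1/2, 2/0, 2/2
target 0/0 ∈ {TSO,PSO}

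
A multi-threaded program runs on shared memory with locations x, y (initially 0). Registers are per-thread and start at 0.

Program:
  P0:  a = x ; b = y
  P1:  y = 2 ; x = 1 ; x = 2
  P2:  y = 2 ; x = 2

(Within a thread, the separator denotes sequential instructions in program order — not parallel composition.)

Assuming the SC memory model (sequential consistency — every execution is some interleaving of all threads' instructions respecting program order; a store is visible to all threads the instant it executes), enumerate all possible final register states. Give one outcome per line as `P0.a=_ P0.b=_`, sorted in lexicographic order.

P0.a=0 P0.b=0
P0.a=0 P0.b=2
P0.a=1 P0.b=2
P0.a=2 P0.b=2

outcome vector order: (P0.a,P0.b)
|SC outcomes| = 4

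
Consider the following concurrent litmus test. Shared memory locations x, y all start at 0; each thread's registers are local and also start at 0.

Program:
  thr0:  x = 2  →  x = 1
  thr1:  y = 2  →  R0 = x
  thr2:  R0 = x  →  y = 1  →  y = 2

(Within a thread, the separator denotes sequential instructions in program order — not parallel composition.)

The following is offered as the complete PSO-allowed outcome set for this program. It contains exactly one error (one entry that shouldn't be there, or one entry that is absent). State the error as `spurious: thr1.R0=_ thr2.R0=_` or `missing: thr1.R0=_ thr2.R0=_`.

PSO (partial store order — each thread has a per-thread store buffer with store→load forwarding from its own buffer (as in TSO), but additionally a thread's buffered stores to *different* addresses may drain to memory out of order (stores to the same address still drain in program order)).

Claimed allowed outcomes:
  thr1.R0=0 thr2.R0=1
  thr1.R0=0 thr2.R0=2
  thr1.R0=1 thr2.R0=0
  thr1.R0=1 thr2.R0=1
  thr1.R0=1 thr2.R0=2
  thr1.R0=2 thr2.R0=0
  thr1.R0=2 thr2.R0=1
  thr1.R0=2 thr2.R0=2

missing: thr1.R0=0 thr2.R0=0

outcome vector order: (thr1.R0,thr2.R0)
PSO (9): (0,0); (0,1); (0,2); (1,0); (1,1); (1,2); (2,0); (2,1); (2,2)
PSO∖claimed = {(0,0)}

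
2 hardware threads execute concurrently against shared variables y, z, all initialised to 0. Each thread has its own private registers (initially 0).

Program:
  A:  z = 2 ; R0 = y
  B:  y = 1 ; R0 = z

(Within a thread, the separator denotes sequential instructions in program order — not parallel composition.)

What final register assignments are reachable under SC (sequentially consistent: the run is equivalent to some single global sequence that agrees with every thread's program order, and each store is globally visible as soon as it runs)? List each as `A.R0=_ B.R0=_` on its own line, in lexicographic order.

A.R0=0 B.R0=2
A.R0=1 B.R0=0
A.R0=1 B.R0=2

outcome vector order: (A.R0,B.R0)
|SC outcomes| = 3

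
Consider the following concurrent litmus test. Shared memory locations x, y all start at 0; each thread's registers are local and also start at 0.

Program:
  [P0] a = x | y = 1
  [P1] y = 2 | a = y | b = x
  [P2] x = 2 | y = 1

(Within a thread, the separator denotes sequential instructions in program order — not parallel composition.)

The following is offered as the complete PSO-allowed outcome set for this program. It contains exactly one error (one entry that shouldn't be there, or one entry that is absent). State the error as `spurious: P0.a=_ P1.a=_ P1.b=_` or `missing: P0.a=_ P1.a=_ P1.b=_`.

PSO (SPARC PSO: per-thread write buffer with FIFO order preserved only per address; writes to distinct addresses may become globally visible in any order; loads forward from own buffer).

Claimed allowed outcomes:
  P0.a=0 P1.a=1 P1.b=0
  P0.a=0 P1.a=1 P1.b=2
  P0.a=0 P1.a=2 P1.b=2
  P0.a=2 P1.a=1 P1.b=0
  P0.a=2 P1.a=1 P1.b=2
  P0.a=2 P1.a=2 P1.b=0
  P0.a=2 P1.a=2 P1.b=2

outcome vector order: (P0.a,P1.a,P1.b)
PSO (8): 0/1/0, 0/1/2, 0/2/0, 0/2/2, 2/1/0, 2/1/2, 2/2/0, 2/2/2
PSO∖claimed = {0/2/0}

missing: P0.a=0 P1.a=2 P1.b=0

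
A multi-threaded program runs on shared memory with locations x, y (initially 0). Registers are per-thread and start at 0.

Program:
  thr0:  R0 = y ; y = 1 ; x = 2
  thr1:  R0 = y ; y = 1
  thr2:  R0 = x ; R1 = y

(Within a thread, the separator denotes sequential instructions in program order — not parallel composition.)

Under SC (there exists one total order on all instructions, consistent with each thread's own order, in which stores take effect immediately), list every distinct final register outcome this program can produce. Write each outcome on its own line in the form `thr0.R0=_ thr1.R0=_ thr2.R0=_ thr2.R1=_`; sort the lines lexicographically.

thr0.R0=0 thr1.R0=0 thr2.R0=0 thr2.R1=0
thr0.R0=0 thr1.R0=0 thr2.R0=0 thr2.R1=1
thr0.R0=0 thr1.R0=0 thr2.R0=2 thr2.R1=1
thr0.R0=0 thr1.R0=1 thr2.R0=0 thr2.R1=0
thr0.R0=0 thr1.R0=1 thr2.R0=0 thr2.R1=1
thr0.R0=0 thr1.R0=1 thr2.R0=2 thr2.R1=1
thr0.R0=1 thr1.R0=0 thr2.R0=0 thr2.R1=0
thr0.R0=1 thr1.R0=0 thr2.R0=0 thr2.R1=1
thr0.R0=1 thr1.R0=0 thr2.R0=2 thr2.R1=1

outcome vector order: (thr0.R0,thr1.R0,thr2.R0,thr2.R1)
|SC outcomes| = 9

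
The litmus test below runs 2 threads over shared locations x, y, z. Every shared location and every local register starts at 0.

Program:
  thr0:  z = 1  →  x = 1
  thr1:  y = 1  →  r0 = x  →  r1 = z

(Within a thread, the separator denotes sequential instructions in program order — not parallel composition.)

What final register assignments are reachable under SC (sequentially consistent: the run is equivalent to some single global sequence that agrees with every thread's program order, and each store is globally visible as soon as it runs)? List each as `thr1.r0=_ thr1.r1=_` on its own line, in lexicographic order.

thr1.r0=0 thr1.r1=0
thr1.r0=0 thr1.r1=1
thr1.r0=1 thr1.r1=1

outcome vector order: (thr1.r0,thr1.r1)
|SC outcomes| = 3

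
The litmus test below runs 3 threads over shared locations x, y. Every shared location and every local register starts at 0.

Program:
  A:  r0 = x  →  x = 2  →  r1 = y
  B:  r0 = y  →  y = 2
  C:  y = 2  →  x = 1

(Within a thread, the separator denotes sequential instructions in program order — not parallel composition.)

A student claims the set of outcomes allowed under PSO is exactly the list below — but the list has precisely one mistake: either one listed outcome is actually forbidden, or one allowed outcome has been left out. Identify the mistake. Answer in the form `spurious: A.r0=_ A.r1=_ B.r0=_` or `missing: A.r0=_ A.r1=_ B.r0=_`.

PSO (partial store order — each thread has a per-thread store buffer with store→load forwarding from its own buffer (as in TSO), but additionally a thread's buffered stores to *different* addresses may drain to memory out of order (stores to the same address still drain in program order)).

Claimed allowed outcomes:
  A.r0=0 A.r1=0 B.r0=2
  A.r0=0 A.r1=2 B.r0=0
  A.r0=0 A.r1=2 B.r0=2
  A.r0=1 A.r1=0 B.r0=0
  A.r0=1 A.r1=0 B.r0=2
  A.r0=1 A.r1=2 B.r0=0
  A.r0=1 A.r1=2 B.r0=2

outcome vector order: (A.r0,A.r1,B.r0)
PSO: 8 outcomes — {<0 0 0>, <0 0 2>, <0 2 0>, <0 2 2>, <1 0 0>, <1 0 2>, <1 2 0>, <1 2 2>}
PSO∖claimed = {<0 0 0>}

missing: A.r0=0 A.r1=0 B.r0=0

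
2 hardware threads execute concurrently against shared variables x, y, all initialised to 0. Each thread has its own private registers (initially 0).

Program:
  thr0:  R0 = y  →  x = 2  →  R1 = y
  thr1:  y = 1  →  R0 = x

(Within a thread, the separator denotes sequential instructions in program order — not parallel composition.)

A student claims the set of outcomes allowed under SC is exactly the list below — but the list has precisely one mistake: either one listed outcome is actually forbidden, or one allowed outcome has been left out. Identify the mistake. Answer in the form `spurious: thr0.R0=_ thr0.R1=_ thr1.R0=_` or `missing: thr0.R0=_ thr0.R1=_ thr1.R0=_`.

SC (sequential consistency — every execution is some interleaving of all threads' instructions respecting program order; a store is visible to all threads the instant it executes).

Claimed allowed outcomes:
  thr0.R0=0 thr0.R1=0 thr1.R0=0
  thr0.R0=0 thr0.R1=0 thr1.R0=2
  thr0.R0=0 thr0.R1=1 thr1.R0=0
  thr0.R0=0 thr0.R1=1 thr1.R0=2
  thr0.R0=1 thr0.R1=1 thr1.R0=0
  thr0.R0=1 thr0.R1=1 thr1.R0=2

outcome vector order: (thr0.R0,thr0.R1,thr1.R0)
[SC] allowed = {002, 010, 012, 110, 112}
claimed∖SC = {000}

spurious: thr0.R0=0 thr0.R1=0 thr1.R0=0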